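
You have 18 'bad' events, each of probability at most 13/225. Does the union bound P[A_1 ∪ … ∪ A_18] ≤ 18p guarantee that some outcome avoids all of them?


Union bound: P[∪_{i=1}^{18} A_i] ≤ Σ_i P[A_i] ≤ 18·p = 18·(13/225) = 26/25.
Numerically: 26/25 ≈ 1.040.
Is 26/25 < 1? NO.
Since the bound 26/25 is ≥ 1, the union bound is uninformative here; it does NOT by itself certify existence.

18·p = 26/25 ≈ 1.040; existence NOT certified by the union bound.


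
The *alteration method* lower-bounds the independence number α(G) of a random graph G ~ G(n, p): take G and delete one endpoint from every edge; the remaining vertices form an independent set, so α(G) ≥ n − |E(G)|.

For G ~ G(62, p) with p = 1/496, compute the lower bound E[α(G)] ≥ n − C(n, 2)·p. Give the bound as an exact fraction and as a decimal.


E[|E(G)|] = C(62, 2)·p = 1891 · (1/496) = 61/16.
E[α(G)] ≥ n − E[|E(G)|] = 62 − 61/16 = 931/16.
Numerically: ≈ 58.1875.
(This is only a lower bound; the true E[α(G)] may be larger.)

E[α(G)] ≥ 931/16 ≈ 58.1875.


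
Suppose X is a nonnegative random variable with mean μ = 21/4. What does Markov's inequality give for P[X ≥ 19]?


μ = E[X] = 21/4, a = 19.
Markov: P[X ≥ 19] ≤ μ/a = (21/4)/19 = 21/76.
Numerically: ≈ 0.276.
(Since a = 19 > μ = 5.250, the bound 21/76 is < 1 and informative.)

P[X ≥ 19] ≤ 21/76 ≈ 0.276.


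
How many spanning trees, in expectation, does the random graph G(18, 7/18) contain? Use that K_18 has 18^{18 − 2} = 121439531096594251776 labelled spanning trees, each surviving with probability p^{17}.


K_18 has 18^{18 − 2} = 121439531096594251776 labelled spanning trees.
For each such spanning tree H, let X_H = 1 if all 17 edges of H are present in G. Then P[X_H = 1] = p^{17} = (7/18)^{17} = 232630513987207/2185911559738696531968.
Summing the indicators: E[X] = Σ_H E[X_H] = 121439531096594251776 · p^{17} = 121439531096594251776 · 232630513987207/2185911559738696531968 = 232630513987207/18.
Numerically: E[X] ≈ 1.29e+13.

E[X] = 121439531096594251776 · (7/18)^{17} = 232630513987207/18 ≈ 1.29e+13.


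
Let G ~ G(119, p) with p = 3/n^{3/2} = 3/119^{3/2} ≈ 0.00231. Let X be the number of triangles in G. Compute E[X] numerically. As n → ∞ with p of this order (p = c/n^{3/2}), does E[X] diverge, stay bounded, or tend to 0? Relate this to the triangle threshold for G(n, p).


Number of potential triangles: C(119, 3) = 273819.
Each occurs with probability p³ ≈ (0.00231)³ ≈ 1.23425e-08.
By linearity: E[X] = C(119, 3)·p³ ≈ 273819 · 1.23425e-08 ≈ 0.003.
Since α = 3/2 > 1, p = c/n^{3/2} = o(1/n) is below the triangle threshold p ~ 1/n. Asymptotically E[X] ~ (c³/6)·n^{3(1−α)} = (3³/6)·n^{-1.5} → 0, so by Markov's inequality G has no triangles w.h.p.

E[X] ≈ 0.003; in regime p = Θ(1/n^{3/2}) E[X] tends to 0 (below the triangle threshold p ~ 1/n).


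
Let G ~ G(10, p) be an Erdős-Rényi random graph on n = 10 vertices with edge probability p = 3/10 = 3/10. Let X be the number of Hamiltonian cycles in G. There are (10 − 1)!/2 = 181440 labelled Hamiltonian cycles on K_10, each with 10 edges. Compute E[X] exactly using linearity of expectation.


K_10 has (10 − 1)!/2 = 181440 labelled Hamiltonian cycles.
For each such Hamiltonian cycle H, let X_H = 1 if all 10 edges of H are present in G. Then P[X_H = 1] = p^{10} = (3/10)^{10} = 59049/10000000000.
By linearity of expectation: E[X] = Σ_H E[X_H] = 181440 · p^{10} = 181440 · 59049/10000000000 = 33480783/31250000.
Numerically: E[X] ≈ 1.071.

E[X] = 181440 · (3/10)^{10} = 33480783/31250000 ≈ 1.071.


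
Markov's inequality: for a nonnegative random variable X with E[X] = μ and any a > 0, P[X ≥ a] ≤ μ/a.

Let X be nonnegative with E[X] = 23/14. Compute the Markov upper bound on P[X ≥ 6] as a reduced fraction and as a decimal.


μ = E[X] = 23/14, a = 6.
Markov: P[X ≥ 6] ≤ μ/a = (23/14)/6 = 23/84.
Numerically: ≈ 0.27381.
(Since a = 6 > μ = 1.64286, the bound 23/84 is < 1 and informative.)

P[X ≥ 6] ≤ 23/84 ≈ 0.27381.


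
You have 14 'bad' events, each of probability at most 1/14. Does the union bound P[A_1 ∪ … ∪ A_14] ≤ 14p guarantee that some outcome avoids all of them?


Union bound: P[∪_{i=1}^{14} A_i] ≤ Σ_i P[A_i] ≤ 14·p = 14·(1/14) = 1.
Numerically: 1 ≈ 1.000000.
Is 1 < 1? NO.
Since the bound 1 is ≥ 1, the union bound is uninformative here; it does NOT by itself certify existence.

14·p = 1 ≈ 1.000000; existence NOT certified by the union bound.


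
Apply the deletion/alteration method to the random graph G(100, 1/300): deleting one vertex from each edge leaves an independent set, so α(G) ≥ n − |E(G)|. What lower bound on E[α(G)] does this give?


E[|E(G)|] = C(100, 2)·p = 4950 · (1/300) = 33/2.
E[α(G)] ≥ n − E[|E(G)|] = 100 − 33/2 = 167/2.
Numerically: ≈ 83.5000.
(This is only a lower bound; the true E[α(G)] may be larger.)

E[α(G)] ≥ 167/2 ≈ 83.5000.


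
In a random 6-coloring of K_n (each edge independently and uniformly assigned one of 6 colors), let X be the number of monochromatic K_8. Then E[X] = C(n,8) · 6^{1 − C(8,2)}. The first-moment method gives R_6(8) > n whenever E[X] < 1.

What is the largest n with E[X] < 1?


We need C(n, 8) · 6^{1 − 28} < 1, i.e. C(n, 8) < 6^{28 − 1} = 1023490369077469249536.
Check values of n near the boundary:
  n = 1593: C(1593, 8) = 1010555394551193970323; 1010555394551193970323 < 1023490369077469249536? YES
  n = 1594: C(1594, 8) = 1015652773590544255167; 1015652773590544255167 < 1023490369077469249536? YES
  n = 1595: C(1595, 8) = 1020772636343363633895; 1020772636343363633895 < 1023490369077469249536? YES
  n = 1596: C(1596, 8) = 1025915067760710553965; 1025915067760710553965 < 1023490369077469249536? NO
  n = 1597: C(1597, 8) = 1031080153060953275445; 1031080153060953275445 < 1023490369077469249536? NO
The largest n with C(n, 8) < 1023490369077469249536 is n = 1595 (where E[X] = 113419181815929292655/113721152119718805504 ≈ 0.997). Hence R_6(8) > 1595, i.e. R_6(8) ≥ 1596.

Largest n = 1595; hence R_6(8) > 1595.


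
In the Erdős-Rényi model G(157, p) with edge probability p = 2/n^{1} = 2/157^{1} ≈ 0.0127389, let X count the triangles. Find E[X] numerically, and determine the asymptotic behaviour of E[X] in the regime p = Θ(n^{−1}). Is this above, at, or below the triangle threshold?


Number of potential triangles: C(157, 3) = 632710.
Each occurs with probability p³ ≈ (0.0127389)³ ≈ 2.06724062e-06.
By linearity: E[X] = C(157, 3)·p³ ≈ 632710 · 2.06724062e-06 ≈ 1.307964.
Here α = 1, so p = 2/n is exactly at the triangle threshold p ~ 1/n. Asymptotically E[X] → c³/6 = 2³/6 = 4/3 ≈ 1.333333, a bounded constant. In this regime the triangle count is asymptotically Poisson(c³/6).

E[X] ≈ 1.307964; in regime p = Θ(1/n^{1}) E[X] stays bounded (at the triangle threshold p ~ 1/n).


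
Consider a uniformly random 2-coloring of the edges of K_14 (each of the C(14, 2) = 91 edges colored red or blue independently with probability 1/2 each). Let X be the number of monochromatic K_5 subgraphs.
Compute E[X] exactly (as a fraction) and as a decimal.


Let X = Σ_S X_S over the C(14, 5) = 2002 subsets S of size 5, where X_S = 1 if the K_5 on S is monochromatic.
For a fixed S, the K_5 on S has C(5, 2) = 10 edges. P[all 10 edges red] = (1/2)^10, and likewise for blue, so P[monochromatic] = 2·(1/2)^10 = 2^{1 − 10} = 1/512.
Summing: E[X] = C(14, 5) · 2^{1 − 10} = 2002 · 1/512 = 1001/256.
Numerically: E[X] ≈ 3.9102.

E[X] = C(14,5)·2^(1−C(5,2)) = 1001/256 ≈ 3.9102.


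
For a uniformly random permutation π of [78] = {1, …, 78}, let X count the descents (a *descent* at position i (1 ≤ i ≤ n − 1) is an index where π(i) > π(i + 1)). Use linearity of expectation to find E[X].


Write X = Σ X_I over i = 1, …, 77, with X_I the indicator of one descent.
There are 77 indicators.
For each fixed i, the pair (π(i), π(i+1)) is a uniformly random ordered pair of distinct values from {1, …, 78}; by symmetry P[π(i) > π(i+1)] = 1/2.
By linearity: E[X] = 77 · (1/2) = (78 − 1) · (1/2) = 77/2 ≈ 38.500.

E[X] = 77/2 = 38.500.


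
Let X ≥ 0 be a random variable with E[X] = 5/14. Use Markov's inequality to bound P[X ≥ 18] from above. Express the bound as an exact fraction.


μ = E[X] = 5/14, a = 18.
Markov: P[X ≥ 18] ≤ μ/a = (5/14)/18 = 5/252.
Numerically: ≈ 0.0198.
(Since a = 18 > μ = 0.3571, the bound 5/252 is < 1 and informative.)

P[X ≥ 18] ≤ 5/252 ≈ 0.0198.


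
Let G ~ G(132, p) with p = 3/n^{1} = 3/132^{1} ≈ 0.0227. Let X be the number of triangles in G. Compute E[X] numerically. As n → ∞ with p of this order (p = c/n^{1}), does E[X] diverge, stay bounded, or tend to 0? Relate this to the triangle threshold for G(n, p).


Number of potential triangles: C(132, 3) = 374660.
Each occurs with probability p³ ≈ (0.0227)³ ≈ 1.17393e-05.
By linearity: E[X] = C(132, 3)·p³ ≈ 374660 · 1.17393e-05 ≈ 4.398.
Here α = 1, so p = 3/n is exactly at the triangle threshold p ~ 1/n. Asymptotically E[X] → c³/6 = 3³/6 = 9/2 ≈ 4.500, a bounded constant. In this regime the triangle count is asymptotically Poisson(c³/6).

E[X] ≈ 4.398; in regime p = Θ(1/n^{1}) E[X] stays bounded (at the triangle threshold p ~ 1/n).


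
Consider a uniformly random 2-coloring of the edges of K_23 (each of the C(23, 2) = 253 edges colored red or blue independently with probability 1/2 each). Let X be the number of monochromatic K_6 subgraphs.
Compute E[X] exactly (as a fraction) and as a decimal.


Let X = Σ_S X_S over the C(23, 6) = 100947 subsets S of size 6, where X_S = 1 if the K_6 on S is monochromatic.
For a fixed S, the K_6 on S has C(6, 2) = 15 edges. P[all 15 edges red] = (1/2)^15, and likewise for blue, so P[monochromatic] = 2·(1/2)^15 = 2^{1 − 15} = 1/16384.
Summing: E[X] = C(23, 6) · 2^{1 − 15} = 100947 · 1/16384 = 100947/16384.
Numerically: E[X] ≈ 6.161.

E[X] = C(23,6)·2^(1−C(6,2)) = 100947/16384 ≈ 6.161.


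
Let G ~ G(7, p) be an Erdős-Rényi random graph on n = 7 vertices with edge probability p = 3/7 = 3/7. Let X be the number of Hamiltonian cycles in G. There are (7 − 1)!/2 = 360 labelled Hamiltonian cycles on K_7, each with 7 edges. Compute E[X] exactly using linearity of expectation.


K_7 has (7 − 1)!/2 = 360 labelled Hamiltonian cycles.
For each such Hamiltonian cycle H, let X_H = 1 if all 7 edges of H are present in G. Then P[X_H = 1] = p^{7} = (3/7)^{7} = 2187/823543.
Summing the indicators: E[X] = Σ_H E[X_H] = 360 · p^{7} = 360 · 2187/823543 = 787320/823543.
Numerically: E[X] ≈ 0.956.

E[X] = 360 · (3/7)^{7} = 787320/823543 ≈ 0.956.


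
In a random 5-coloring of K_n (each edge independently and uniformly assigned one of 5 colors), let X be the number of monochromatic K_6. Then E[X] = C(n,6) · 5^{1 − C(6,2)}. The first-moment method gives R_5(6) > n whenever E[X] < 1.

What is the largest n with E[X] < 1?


We need C(n, 6) · 5^{1 − 15} < 1, i.e. C(n, 6) < 5^{15 − 1} = 6103515625.
Check values of n near the boundary:
  n = 128: C(128, 6) = 5423611200; 5423611200 < 6103515625? YES
  n = 129: C(129, 6) = 5688177600; 5688177600 < 6103515625? YES
  n = 130: C(130, 6) = 5963412000; 5963412000 < 6103515625? YES
  n = 131: C(131, 6) = 6249655776; 6249655776 < 6103515625? NO
  n = 132: C(132, 6) = 6547258432; 6547258432 < 6103515625? NO
  n = 133: C(133, 6) = 6856577728; 6856577728 < 6103515625? NO
The largest n with C(n, 6) < 6103515625 is n = 130 (where E[X] = 47707296/48828125 ≈ 0.97705). Hence R_5(6) > 130, i.e. R_5(6) ≥ 131.

Largest n = 130; hence R_5(6) > 130.


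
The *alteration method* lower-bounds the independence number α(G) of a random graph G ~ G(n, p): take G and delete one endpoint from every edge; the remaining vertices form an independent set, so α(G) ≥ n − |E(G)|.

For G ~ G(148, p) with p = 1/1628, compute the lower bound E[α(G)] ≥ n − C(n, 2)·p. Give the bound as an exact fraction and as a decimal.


E[|E(G)|] = C(148, 2)·p = 10878 · (1/1628) = 147/22.
E[α(G)] ≥ n − E[|E(G)|] = 148 − 147/22 = 3109/22.
Numerically: ≈ 141.31818.
(This is only a lower bound; the true E[α(G)] may be larger.)

E[α(G)] ≥ 3109/22 ≈ 141.31818.


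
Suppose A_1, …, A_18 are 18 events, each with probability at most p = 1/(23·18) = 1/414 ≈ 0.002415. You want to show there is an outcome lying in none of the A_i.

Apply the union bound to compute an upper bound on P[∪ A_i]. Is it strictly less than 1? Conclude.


Union bound: P[∪_{i=1}^{18} A_i] ≤ Σ_i P[A_i] ≤ 18·p = 18·(1/414) = 1/23.
Numerically: 1/23 ≈ 0.043478.
Is 1/23 < 1? YES.
Since P[∪ A_i] ≤ 1/23 < 1, the complement has P[∩ A_i^c] ≥ 1 − 1/23 = 22/23 > 0, so some outcome avoids every A_i.

18·p = 1/23 ≈ 0.043478; existence CERTIFIED by the union bound.


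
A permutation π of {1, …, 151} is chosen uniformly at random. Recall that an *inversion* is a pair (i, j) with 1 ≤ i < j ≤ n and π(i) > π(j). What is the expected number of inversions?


Write X = Σ X_I over the C(151, 2) = 11325 pairs i < j, with X_I the indicator of one inversion.
There are 11325 indicators.
For each fixed pair i < j, the values π(i) and π(j) are two distinct elements of {1, …, 151} in uniformly random order; by symmetry P[π(i) > π(j)] = 1/2.
By linearity: E[X] = 11325 · (1/2) = C(151, 2) · (1/2) = 11325/2 = 11325/2 ≈ 5662.5000.

E[X] = 11325/2 = 5662.5000.


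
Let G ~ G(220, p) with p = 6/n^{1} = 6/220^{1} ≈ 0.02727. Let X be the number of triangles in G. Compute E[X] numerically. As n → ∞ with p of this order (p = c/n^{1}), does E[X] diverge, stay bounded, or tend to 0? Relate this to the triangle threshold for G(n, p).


Number of potential triangles: C(220, 3) = 1750540.
Each occurs with probability p³ ≈ (0.02727)³ ≈ 2.028550e-05.
By linearity: E[X] = C(220, 3)·p³ ≈ 1750540 · 2.028550e-05 ≈ 35.5106.
Here α = 1, so p = 6/n is exactly at the triangle threshold p ~ 1/n. Asymptotically E[X] → c³/6 = 6³/6 = 36 ≈ 36.0000, a bounded constant. In this regime the triangle count is asymptotically Poisson(c³/6).

E[X] ≈ 35.5106; in regime p = Θ(1/n^{1}) E[X] stays bounded (at the triangle threshold p ~ 1/n).


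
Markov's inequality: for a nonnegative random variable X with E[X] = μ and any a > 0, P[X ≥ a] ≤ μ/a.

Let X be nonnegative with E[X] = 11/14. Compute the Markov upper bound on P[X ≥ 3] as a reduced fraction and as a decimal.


μ = E[X] = 11/14, a = 3.
Markov: P[X ≥ 3] ≤ μ/a = (11/14)/3 = 11/42.
Numerically: ≈ 0.261905.
(Since a = 3 > μ = 0.785714, the bound 11/42 is < 1 and informative.)

P[X ≥ 3] ≤ 11/42 ≈ 0.261905.


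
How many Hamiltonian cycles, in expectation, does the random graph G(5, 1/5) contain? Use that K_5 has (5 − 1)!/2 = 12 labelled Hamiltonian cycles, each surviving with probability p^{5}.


K_5 has (5 − 1)!/2 = 12 labelled Hamiltonian cycles.
For each such Hamiltonian cycle H, let X_H = 1 if all 5 edges of H are present in G. Then P[X_H = 1] = p^{5} = (1/5)^{5} = 1/3125.
By linearity of expectation: E[X] = Σ_H E[X_H] = 12 · p^{5} = 12 · 1/3125 = 12/3125.
Numerically: E[X] ≈ 0.00384.

E[X] = 12 · (1/5)^{5} = 12/3125 ≈ 0.00384.


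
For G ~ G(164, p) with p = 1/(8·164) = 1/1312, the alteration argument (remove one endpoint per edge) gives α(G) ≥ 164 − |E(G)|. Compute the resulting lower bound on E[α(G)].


E[|E(G)|] = C(164, 2)·p = 13366 · (1/1312) = 163/16.
E[α(G)] ≥ n − E[|E(G)|] = 164 − 163/16 = 2461/16.
Numerically: ≈ 153.812.
(This is only a lower bound; the true E[α(G)] may be larger.)

E[α(G)] ≥ 2461/16 ≈ 153.812.


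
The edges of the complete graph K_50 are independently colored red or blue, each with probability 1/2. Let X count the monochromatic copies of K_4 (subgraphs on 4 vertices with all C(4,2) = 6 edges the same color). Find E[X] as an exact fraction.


Let X = Σ_S X_S over the C(50, 4) = 230300 subsets S of size 4, where X_S = 1 if the K_4 on S is monochromatic.
For a fixed S, the K_4 on S has C(4, 2) = 6 edges. P[all 6 edges red] = (1/2)^6, and likewise for blue, so P[monochromatic] = 2·(1/2)^6 = 2^{1 − 6} = 1/32.
By linearity of expectation: E[X] = C(50, 4) · 2^{1 − 6} = 230300 · 1/32 = 57575/8.
Numerically: E[X] ≈ 7196.875000.

E[X] = C(50,4)·2^(1−C(4,2)) = 57575/8 ≈ 7196.875000.


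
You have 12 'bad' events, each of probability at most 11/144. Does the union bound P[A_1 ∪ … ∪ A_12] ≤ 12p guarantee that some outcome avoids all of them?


Union bound: P[∪_{i=1}^{12} A_i] ≤ Σ_i P[A_i] ≤ 12·p = 12·(11/144) = 11/12.
Numerically: 11/12 ≈ 0.916667.
Is 11/12 < 1? YES.
Since P[∪ A_i] ≤ 11/12 < 1, the complement has P[∩ A_i^c] ≥ 1 − 11/12 = 1/12 > 0, so some outcome avoids every A_i.

12·p = 11/12 ≈ 0.916667; existence CERTIFIED by the union bound.


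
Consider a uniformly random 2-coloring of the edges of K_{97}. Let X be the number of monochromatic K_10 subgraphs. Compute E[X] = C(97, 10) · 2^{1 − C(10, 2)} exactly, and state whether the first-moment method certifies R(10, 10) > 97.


E[X] = C(97, 10) · 2^{1 − 45} = 12576469727536 · 2^{−44} = 12576469727536/17592186044416.
As a reduced fraction: E[X] = 786029357971/1099511627776 ≈ 0.715.
Is E[X] < 1? YES.
Since E[X] < 1, there exists a 2-coloring of K_{97} with no monochromatic K_10; hence R(10, 10) > 97.

E[X] = 786029357971/1099511627776 ≈ 0.715; E[X] < 1, so R(10, 10) > 97.


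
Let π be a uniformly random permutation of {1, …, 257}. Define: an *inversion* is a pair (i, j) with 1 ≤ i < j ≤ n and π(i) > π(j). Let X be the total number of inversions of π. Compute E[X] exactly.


Write X = Σ X_I over the C(257, 2) = 32896 pairs i < j, with X_I the indicator of one inversion.
There are 32896 indicators.
For each fixed pair i < j, the values π(i) and π(j) are two distinct elements of {1, …, 257} in uniformly random order; by symmetry P[π(i) > π(j)] = 1/2.
By linearity: E[X] = 32896 · (1/2) = C(257, 2) · (1/2) = 32896/2 = 16448 ≈ 16448.00000.

E[X] = 16448 = 16448.00000.


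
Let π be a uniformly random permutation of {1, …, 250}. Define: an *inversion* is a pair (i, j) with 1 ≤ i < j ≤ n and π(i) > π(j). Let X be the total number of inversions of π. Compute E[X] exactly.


Write X = Σ X_I over the C(250, 2) = 31125 pairs i < j, with X_I the indicator of one inversion.
There are 31125 indicators.
For each fixed pair i < j, the values π(i) and π(j) are two distinct elements of {1, …, 250} in uniformly random order; by symmetry P[π(i) > π(j)] = 1/2.
By linearity: E[X] = 31125 · (1/2) = C(250, 2) · (1/2) = 31125/2 = 31125/2 ≈ 15562.5000.

E[X] = 31125/2 = 15562.5000.


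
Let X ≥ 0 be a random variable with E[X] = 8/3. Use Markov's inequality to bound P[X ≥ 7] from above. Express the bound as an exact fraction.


μ = E[X] = 8/3, a = 7.
Markov: P[X ≥ 7] ≤ μ/a = (8/3)/7 = 8/21.
Numerically: ≈ 0.38095.
(Since a = 7 > μ = 2.66667, the bound 8/21 is < 1 and informative.)

P[X ≥ 7] ≤ 8/21 ≈ 0.38095.


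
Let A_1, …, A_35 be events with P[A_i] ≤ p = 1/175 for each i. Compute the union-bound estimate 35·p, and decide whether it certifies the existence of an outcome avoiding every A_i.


Union bound: P[∪_{i=1}^{35} A_i] ≤ Σ_i P[A_i] ≤ 35·p = 35·(1/175) = 1/5.
Numerically: 1/5 ≈ 0.200.
Is 1/5 < 1? YES.
Since P[∪ A_i] ≤ 1/5 < 1, the complement has P[∩ A_i^c] ≥ 1 − 1/5 = 4/5 > 0, so some outcome avoids every A_i.

35·p = 1/5 ≈ 0.200; existence CERTIFIED by the union bound.


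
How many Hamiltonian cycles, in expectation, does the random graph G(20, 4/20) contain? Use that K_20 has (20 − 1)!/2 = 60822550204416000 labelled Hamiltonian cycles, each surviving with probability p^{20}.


K_20 has (20 − 1)!/2 = 60822550204416000 labelled Hamiltonian cycles.
For each such Hamiltonian cycle H, let X_H = 1 if all 20 edges of H are present in G. Then P[X_H = 1] = p^{20} = (1/5)^{20} = 1/95367431640625.
Summing the indicators: E[X] = Σ_H E[X_H] = 60822550204416000 · p^{20} = 60822550204416000 · 1/95367431640625 = 486580401635328/762939453125.
Numerically: E[X] ≈ 637.77.

E[X] = 60822550204416000 · (1/5)^{20} = 486580401635328/762939453125 ≈ 637.77.


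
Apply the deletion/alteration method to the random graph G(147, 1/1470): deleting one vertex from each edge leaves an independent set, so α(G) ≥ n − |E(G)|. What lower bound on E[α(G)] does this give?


E[|E(G)|] = C(147, 2)·p = 10731 · (1/1470) = 73/10.
E[α(G)] ≥ n − E[|E(G)|] = 147 − 73/10 = 1397/10.
Numerically: ≈ 139.7000.
(This is only a lower bound; the true E[α(G)] may be larger.)

E[α(G)] ≥ 1397/10 ≈ 139.7000.


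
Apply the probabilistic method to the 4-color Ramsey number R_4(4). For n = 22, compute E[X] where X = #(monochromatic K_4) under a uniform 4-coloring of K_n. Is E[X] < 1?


E[X] = C(22, 4) · 4^{1 − 6} = 7315 · 4^{−5} = 7315/1024.
As a reduced fraction: E[X] = 7315/1024 ≈ 7.144.
Is E[X] < 1? NO.
Since E[X] ≥ 1, the first-moment bound is inconclusive at n = 22; it does NOT by itself certify R_4(4) > 22.

E[X] = 7315/1024 ≈ 7.144; E[X] ≥ 1; first-moment method inconclusive here.


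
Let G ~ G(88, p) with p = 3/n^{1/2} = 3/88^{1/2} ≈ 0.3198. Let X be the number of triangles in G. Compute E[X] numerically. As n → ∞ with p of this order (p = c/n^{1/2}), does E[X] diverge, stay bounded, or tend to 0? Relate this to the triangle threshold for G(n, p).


Number of potential triangles: C(88, 3) = 109736.
Each occurs with probability p³ ≈ (0.3198)³ ≈ 3.270693e-02.
By linearity: E[X] = C(88, 3)·p³ ≈ 109736 · 3.270693e-02 ≈ 3589.1275.
Since α = 1/2 < 1, p = c/n^{1/2} ≫ 1/n is above the triangle threshold p ~ 1/n. Asymptotically E[X] ~ (c³/6)·n^{3(1−α)} = (3³/6)·n^{1.5} → ∞; triangles are abundant w.h.p.

E[X] ≈ 3589.1275; in regime p = Θ(1/n^{1/2}) E[X] diverges (above the triangle threshold p ~ 1/n).


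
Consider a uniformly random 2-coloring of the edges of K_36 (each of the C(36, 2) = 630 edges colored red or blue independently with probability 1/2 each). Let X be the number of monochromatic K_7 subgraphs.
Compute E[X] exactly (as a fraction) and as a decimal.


Let X = Σ_S X_S over the C(36, 7) = 8347680 subsets S of size 7, where X_S = 1 if the K_7 on S is monochromatic.
For a fixed S, the K_7 on S has C(7, 2) = 21 edges. P[all 21 edges red] = (1/2)^21, and likewise for blue, so P[monochromatic] = 2·(1/2)^21 = 2^{1 − 21} = 1/1048576.
By linearity of expectation: E[X] = C(36, 7) · 2^{1 − 21} = 8347680 · 1/1048576 = 260865/32768.
Numerically: E[X] ≈ 7.961.

E[X] = C(36,7)·2^(1−C(7,2)) = 260865/32768 ≈ 7.961.


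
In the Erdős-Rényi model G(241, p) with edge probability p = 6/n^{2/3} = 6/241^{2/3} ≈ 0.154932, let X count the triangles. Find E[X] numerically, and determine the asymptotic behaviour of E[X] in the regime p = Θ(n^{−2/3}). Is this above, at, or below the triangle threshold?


Number of potential triangles: C(241, 3) = 2303960.
Each occurs with probability p³ ≈ (0.154932)³ ≈ 3.71894423e-03.
By linearity: E[X] = C(241, 3)·p³ ≈ 2303960 · 3.71894423e-03 ≈ 8568.298755.
Since α = 2/3 < 1, p = c/n^{2/3} ≫ 1/n is above the triangle threshold p ~ 1/n. Asymptotically E[X] ~ (c³/6)·n^{3(1−α)} = (6³/6)·n^{1} → ∞; triangles are abundant w.h.p.

E[X] ≈ 8568.298755; in regime p = Θ(1/n^{2/3}) E[X] diverges (above the triangle threshold p ~ 1/n).


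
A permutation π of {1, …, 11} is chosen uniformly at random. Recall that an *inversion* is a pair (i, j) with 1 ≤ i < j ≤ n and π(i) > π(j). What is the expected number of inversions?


Write X = Σ X_I over the C(11, 2) = 55 pairs i < j, with X_I the indicator of one inversion.
There are 55 indicators.
For each fixed pair i < j, the values π(i) and π(j) are two distinct elements of {1, …, 11} in uniformly random order; by symmetry P[π(i) > π(j)] = 1/2.
By linearity: E[X] = 55 · (1/2) = C(11, 2) · (1/2) = 55/2 = 55/2 ≈ 27.5000.

E[X] = 55/2 = 27.5000.


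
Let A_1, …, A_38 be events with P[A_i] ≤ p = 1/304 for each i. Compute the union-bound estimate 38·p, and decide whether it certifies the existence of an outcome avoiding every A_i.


Union bound: P[∪_{i=1}^{38} A_i] ≤ Σ_i P[A_i] ≤ 38·p = 38·(1/304) = 1/8.
Numerically: 1/8 ≈ 0.1250000.
Is 1/8 < 1? YES.
Since P[∪ A_i] ≤ 1/8 < 1, the complement has P[∩ A_i^c] ≥ 1 − 1/8 = 7/8 > 0, so some outcome avoids every A_i.

38·p = 1/8 ≈ 0.1250000; existence CERTIFIED by the union bound.


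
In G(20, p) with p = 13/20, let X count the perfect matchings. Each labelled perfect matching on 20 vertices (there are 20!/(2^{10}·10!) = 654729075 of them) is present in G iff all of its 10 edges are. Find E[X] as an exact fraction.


K_20 has 20!/(2^{10}·10!) = 654729075 labelled perfect matchings.
For each such perfect matching H, let X_H = 1 if all 10 edges of H are present in G. Then P[X_H = 1] = p^{10} = (13/20)^{10} = 137858491849/10240000000000.
Summing the indicators: E[X] = Σ_H E[X_H] = 654729075 · p^{10} = 654729075 · 137858491849/10240000000000 = 3610398513967632387/409600000000.
Numerically: E[X] ≈ 8.81445e+06.

E[X] = 654729075 · (13/20)^{10} = 3610398513967632387/409600000000 ≈ 8.81445e+06.


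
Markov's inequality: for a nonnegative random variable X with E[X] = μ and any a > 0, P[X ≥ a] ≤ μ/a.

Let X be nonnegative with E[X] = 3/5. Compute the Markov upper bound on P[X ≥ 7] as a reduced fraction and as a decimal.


μ = E[X] = 3/5, a = 7.
Markov: P[X ≥ 7] ≤ μ/a = (3/5)/7 = 3/35.
Numerically: ≈ 0.086.
(Since a = 7 > μ = 0.600, the bound 3/35 is < 1 and informative.)

P[X ≥ 7] ≤ 3/35 ≈ 0.086.


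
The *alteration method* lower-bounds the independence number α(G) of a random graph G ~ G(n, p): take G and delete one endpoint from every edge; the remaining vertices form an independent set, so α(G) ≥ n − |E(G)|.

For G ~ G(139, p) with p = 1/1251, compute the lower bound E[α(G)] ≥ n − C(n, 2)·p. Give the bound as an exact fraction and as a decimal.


E[|E(G)|] = C(139, 2)·p = 9591 · (1/1251) = 23/3.
E[α(G)] ≥ n − E[|E(G)|] = 139 − 23/3 = 394/3.
Numerically: ≈ 131.333333.
(This is only a lower bound; the true E[α(G)] may be larger.)

E[α(G)] ≥ 394/3 ≈ 131.333333.


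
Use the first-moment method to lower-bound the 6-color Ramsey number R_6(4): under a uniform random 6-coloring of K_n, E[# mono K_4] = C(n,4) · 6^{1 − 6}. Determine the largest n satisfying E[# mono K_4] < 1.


We need C(n, 4) · 6^{1 − 6} < 1, i.e. C(n, 4) < 6^{6 − 1} = 7776.
Check values of n near the boundary:
  n = 18: C(18, 4) = 3060; 3060 < 7776? YES
  n = 19: C(19, 4) = 3876; 3876 < 7776? YES
  n = 20: C(20, 4) = 4845; 4845 < 7776? YES
  n = 21: C(21, 4) = 5985; 5985 < 7776? YES
  n = 22: C(22, 4) = 7315; 7315 < 7776? YES
  n = 23: C(23, 4) = 8855; 8855 < 7776? NO
  n = 24: C(24, 4) = 10626; 10626 < 7776? NO
  n = 25: C(25, 4) = 12650; 12650 < 7776? NO
The largest n with C(n, 4) < 7776 is n = 22 (where E[X] = 7315/7776 ≈ 0.9407). Hence R_6(4) > 22, i.e. R_6(4) ≥ 23.

Largest n = 22; hence R_6(4) > 22.


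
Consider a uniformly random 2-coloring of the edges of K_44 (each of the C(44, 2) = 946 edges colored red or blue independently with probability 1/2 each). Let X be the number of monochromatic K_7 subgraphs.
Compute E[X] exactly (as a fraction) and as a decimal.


Let X = Σ_S X_S over the C(44, 7) = 38320568 subsets S of size 7, where X_S = 1 if the K_7 on S is monochromatic.
For a fixed S, the K_7 on S has C(7, 2) = 21 edges. P[all 21 edges red] = (1/2)^21, and likewise for blue, so P[monochromatic] = 2·(1/2)^21 = 2^{1 − 21} = 1/1048576.
By linearity of expectation: E[X] = C(44, 7) · 2^{1 − 21} = 38320568 · 1/1048576 = 4790071/131072.
Numerically: E[X] ≈ 36.545341.

E[X] = C(44,7)·2^(1−C(7,2)) = 4790071/131072 ≈ 36.545341.


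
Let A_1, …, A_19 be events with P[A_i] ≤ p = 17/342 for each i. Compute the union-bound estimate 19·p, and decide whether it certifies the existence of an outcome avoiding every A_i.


Union bound: P[∪_{i=1}^{19} A_i] ≤ Σ_i P[A_i] ≤ 19·p = 19·(17/342) = 17/18.
Numerically: 17/18 ≈ 0.944.
Is 17/18 < 1? YES.
Since P[∪ A_i] ≤ 17/18 < 1, the complement has P[∩ A_i^c] ≥ 1 − 17/18 = 1/18 > 0, so some outcome avoids every A_i.

19·p = 17/18 ≈ 0.944; existence CERTIFIED by the union bound.


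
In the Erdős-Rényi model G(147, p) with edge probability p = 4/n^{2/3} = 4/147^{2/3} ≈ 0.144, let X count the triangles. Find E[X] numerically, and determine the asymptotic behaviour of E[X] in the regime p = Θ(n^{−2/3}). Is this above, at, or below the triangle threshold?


Number of potential triangles: C(147, 3) = 518665.
Each occurs with probability p³ ≈ (0.144)³ ≈ 2.96173e-03.
By linearity: E[X] = C(147, 3)·p³ ≈ 518665 · 2.96173e-03 ≈ 1536.145.
Since α = 2/3 < 1, p = c/n^{2/3} ≫ 1/n is above the triangle threshold p ~ 1/n. Asymptotically E[X] ~ (c³/6)·n^{3(1−α)} = (4³/6)·n^{1} → ∞; triangles are abundant w.h.p.

E[X] ≈ 1536.145; in regime p = Θ(1/n^{2/3}) E[X] diverges (above the triangle threshold p ~ 1/n).


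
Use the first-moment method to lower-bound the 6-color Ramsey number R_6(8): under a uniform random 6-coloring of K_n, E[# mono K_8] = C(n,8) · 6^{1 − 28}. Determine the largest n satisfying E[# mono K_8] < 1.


We need C(n, 8) · 6^{1 − 28} < 1, i.e. C(n, 8) < 6^{28 − 1} = 1023490369077469249536.
Check values of n near the boundary:
  n = 1589: C(1589, 8) = 990389025825605844438; 990389025825605844438 < 1023490369077469249536? YES
  n = 1590: C(1590, 8) = 995397314198933813310; 995397314198933813310 < 1023490369077469249536? YES
  n = 1591: C(1591, 8) = 1000427749141189953870; 1000427749141189953870 < 1023490369077469249536? YES
  n = 1592: C(1592, 8) = 1005480414540892933435; 1005480414540892933435 < 1023490369077469249536? YES
  n = 1593: C(1593, 8) = 1010555394551193970323; 1010555394551193970323 < 1023490369077469249536? YES
  n = 1594: C(1594, 8) = 1015652773590544255167; 1015652773590544255167 < 1023490369077469249536? YES
  n = 1595: C(1595, 8) = 1020772636343363633895; 1020772636343363633895 < 1023490369077469249536? YES
  n = 1596: C(1596, 8) = 1025915067760710553965; 1025915067760710553965 < 1023490369077469249536? NO
  n = 1597: C(1597, 8) = 1031080153060953275445; 1031080153060953275445 < 1023490369077469249536? NO
  n = 1598: C(1598, 8) = 1036267977730442348529; 1036267977730442348529 < 1023490369077469249536? NO
The largest n with C(n, 8) < 1023490369077469249536 is n = 1595 (where E[X] = 113419181815929292655/113721152119718805504 ≈ 0.9973). Hence R_6(8) > 1595, i.e. R_6(8) ≥ 1596.

Largest n = 1595; hence R_6(8) > 1595.


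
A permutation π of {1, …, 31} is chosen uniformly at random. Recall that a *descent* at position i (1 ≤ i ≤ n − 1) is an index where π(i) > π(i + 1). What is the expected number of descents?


Write X = Σ X_I over i = 1, …, 30, with X_I the indicator of one descent.
There are 30 indicators.
For each fixed i, the pair (π(i), π(i+1)) is a uniformly random ordered pair of distinct values from {1, …, 31}; by symmetry P[π(i) > π(i+1)] = 1/2.
By linearity: E[X] = 30 · (1/2) = (31 − 1) · (1/2) = 15 ≈ 15.000000.

E[X] = 15 = 15.000000.


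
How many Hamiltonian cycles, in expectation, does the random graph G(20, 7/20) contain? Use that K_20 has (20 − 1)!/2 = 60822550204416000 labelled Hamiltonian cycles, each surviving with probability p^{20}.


K_20 has (20 − 1)!/2 = 60822550204416000 labelled Hamiltonian cycles.
For each such Hamiltonian cycle H, let X_H = 1 if all 20 edges of H are present in G. Then P[X_H = 1] = p^{20} = (7/20)^{20} = 79792266297612001/104857600000000000000000000.
By linearity of expectation: E[X] = Σ_H E[X_H] = 60822550204416000 · p^{20} = 60822550204416000 · 79792266297612001/104857600000000000000000000 = 1184855742873690605203907421/25600000000000000000.
Numerically: E[X] ≈ 4.628e+07.

E[X] = 60822550204416000 · (7/20)^{20} = 1184855742873690605203907421/25600000000000000000 ≈ 4.628e+07.


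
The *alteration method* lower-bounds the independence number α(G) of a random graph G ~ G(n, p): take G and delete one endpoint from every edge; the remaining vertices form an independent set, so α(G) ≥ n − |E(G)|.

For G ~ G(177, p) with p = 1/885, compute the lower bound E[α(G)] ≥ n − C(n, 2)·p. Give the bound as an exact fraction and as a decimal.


E[|E(G)|] = C(177, 2)·p = 15576 · (1/885) = 88/5.
E[α(G)] ≥ n − E[|E(G)|] = 177 − 88/5 = 797/5.
Numerically: ≈ 159.400000.
(This is only a lower bound; the true E[α(G)] may be larger.)

E[α(G)] ≥ 797/5 ≈ 159.400000.


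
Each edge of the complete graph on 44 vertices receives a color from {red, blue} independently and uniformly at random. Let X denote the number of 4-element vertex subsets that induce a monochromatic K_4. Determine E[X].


Let X = Σ_S X_S over the C(44, 4) = 135751 subsets S of size 4, where X_S = 1 if the K_4 on S is monochromatic.
For a fixed S, the K_4 on S has C(4, 2) = 6 edges. P[all 6 edges red] = (1/2)^6, and likewise for blue, so P[monochromatic] = 2·(1/2)^6 = 2^{1 − 6} = 1/32.
Summing: E[X] = C(44, 4) · 2^{1 − 6} = 135751 · 1/32 = 135751/32.
Numerically: E[X] ≈ 4242.21875.

E[X] = C(44,4)·2^(1−C(4,2)) = 135751/32 ≈ 4242.21875.


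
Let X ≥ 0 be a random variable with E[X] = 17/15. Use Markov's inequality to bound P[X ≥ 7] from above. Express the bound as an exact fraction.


μ = E[X] = 17/15, a = 7.
Markov: P[X ≥ 7] ≤ μ/a = (17/15)/7 = 17/105.
Numerically: ≈ 0.161905.
(Since a = 7 > μ = 1.133333, the bound 17/105 is < 1 and informative.)

P[X ≥ 7] ≤ 17/105 ≈ 0.161905.


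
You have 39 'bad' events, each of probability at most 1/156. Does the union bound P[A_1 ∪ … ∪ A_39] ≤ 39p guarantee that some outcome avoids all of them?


Union bound: P[∪_{i=1}^{39} A_i] ≤ Σ_i P[A_i] ≤ 39·p = 39·(1/156) = 1/4.
Numerically: 1/4 ≈ 0.2500.
Is 1/4 < 1? YES.
Since P[∪ A_i] ≤ 1/4 < 1, the complement has P[∩ A_i^c] ≥ 1 − 1/4 = 3/4 > 0, so some outcome avoids every A_i.

39·p = 1/4 ≈ 0.2500; existence CERTIFIED by the union bound.


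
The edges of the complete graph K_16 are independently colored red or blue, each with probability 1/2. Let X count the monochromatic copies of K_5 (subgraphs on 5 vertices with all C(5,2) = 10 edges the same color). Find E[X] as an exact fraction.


Let X = Σ_S X_S over the C(16, 5) = 4368 subsets S of size 5, where X_S = 1 if the K_5 on S is monochromatic.
For a fixed S, the K_5 on S has C(5, 2) = 10 edges. P[all 10 edges red] = (1/2)^10, and likewise for blue, so P[monochromatic] = 2·(1/2)^10 = 2^{1 − 10} = 1/512.
By linearity: E[X] = C(16, 5) · 2^{1 − 10} = 4368 · 1/512 = 273/32.
Numerically: E[X] ≈ 8.531.

E[X] = C(16,5)·2^(1−C(5,2)) = 273/32 ≈ 8.531.


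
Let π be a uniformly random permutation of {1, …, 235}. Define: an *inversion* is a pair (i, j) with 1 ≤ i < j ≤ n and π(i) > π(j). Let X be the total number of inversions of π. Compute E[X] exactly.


Write X = Σ X_I over the C(235, 2) = 27495 pairs i < j, with X_I the indicator of one inversion.
There are 27495 indicators.
For each fixed pair i < j, the values π(i) and π(j) are two distinct elements of {1, …, 235} in uniformly random order; by symmetry P[π(i) > π(j)] = 1/2.
By linearity: E[X] = 27495 · (1/2) = C(235, 2) · (1/2) = 27495/2 = 27495/2 ≈ 13747.500.

E[X] = 27495/2 = 13747.500.


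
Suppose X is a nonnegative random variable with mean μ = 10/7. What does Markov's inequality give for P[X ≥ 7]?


μ = E[X] = 10/7, a = 7.
Markov: P[X ≥ 7] ≤ μ/a = (10/7)/7 = 10/49.
Numerically: ≈ 0.2041.
(Since a = 7 > μ = 1.4286, the bound 10/49 is < 1 and informative.)

P[X ≥ 7] ≤ 10/49 ≈ 0.2041.


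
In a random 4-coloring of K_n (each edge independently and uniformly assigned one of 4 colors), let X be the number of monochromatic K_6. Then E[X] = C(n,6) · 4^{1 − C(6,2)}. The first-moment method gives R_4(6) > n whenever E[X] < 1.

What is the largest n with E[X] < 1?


We need C(n, 6) · 4^{1 − 15} < 1, i.e. C(n, 6) < 4^{15 − 1} = 268435456.
Check values of n near the boundary:
  n = 76: C(76, 6) = 218618940; 218618940 < 268435456? YES
  n = 77: C(77, 6) = 237093780; 237093780 < 268435456? YES
  n = 78: C(78, 6) = 256851595; 256851595 < 268435456? YES
  n = 79: C(79, 6) = 277962685; 277962685 < 268435456? NO
  n = 80: C(80, 6) = 300500200; 300500200 < 268435456? NO
  n = 81: C(81, 6) = 324540216; 324540216 < 268435456? NO
The largest n with C(n, 6) < 268435456 is n = 78 (where E[X] = 256851595/268435456 ≈ 0.957). Hence R_4(6) > 78, i.e. R_4(6) ≥ 79.

Largest n = 78; hence R_4(6) > 78.


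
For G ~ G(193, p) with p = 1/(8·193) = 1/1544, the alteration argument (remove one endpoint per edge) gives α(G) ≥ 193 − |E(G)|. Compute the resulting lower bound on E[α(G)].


E[|E(G)|] = C(193, 2)·p = 18528 · (1/1544) = 12.
E[α(G)] ≥ n − E[|E(G)|] = 193 − 12 = 181.
Numerically: ≈ 181.000000.
(This is only a lower bound; the true E[α(G)] may be larger.)

E[α(G)] ≥ 181 ≈ 181.000000.


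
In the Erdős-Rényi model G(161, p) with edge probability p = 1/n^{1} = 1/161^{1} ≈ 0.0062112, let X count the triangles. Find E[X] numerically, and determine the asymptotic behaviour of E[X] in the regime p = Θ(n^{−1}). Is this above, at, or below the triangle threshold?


Number of potential triangles: C(161, 3) = 682640.
Each occurs with probability p³ ≈ (0.0062112)³ ≈ 2.3961962e-07.
By linearity: E[X] = C(161, 3)·p³ ≈ 682640 · 2.3961962e-07 ≈ 0.16357.
Here α = 1, so p = 1/n is exactly at the triangle threshold p ~ 1/n. Asymptotically E[X] → c³/6 = 1³/6 = 1/6 ≈ 0.16667, a bounded constant. In this regime the triangle count is asymptotically Poisson(c³/6).

E[X] ≈ 0.16357; in regime p = Θ(1/n^{1}) E[X] stays bounded (at the triangle threshold p ~ 1/n).


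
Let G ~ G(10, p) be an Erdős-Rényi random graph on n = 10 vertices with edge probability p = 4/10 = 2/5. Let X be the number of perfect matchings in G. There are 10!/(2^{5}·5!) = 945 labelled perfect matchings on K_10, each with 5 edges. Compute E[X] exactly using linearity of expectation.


K_10 has 10!/(2^{5}·5!) = 945 labelled perfect matchings.
For each such perfect matching H, let X_H = 1 if all 5 edges of H are present in G. Then P[X_H = 1] = p^{5} = (2/5)^{5} = 32/3125.
By linearity of expectation: E[X] = Σ_H E[X_H] = 945 · p^{5} = 945 · 32/3125 = 6048/625.
Numerically: E[X] ≈ 9.6768.

E[X] = 945 · (2/5)^{5} = 6048/625 ≈ 9.6768.


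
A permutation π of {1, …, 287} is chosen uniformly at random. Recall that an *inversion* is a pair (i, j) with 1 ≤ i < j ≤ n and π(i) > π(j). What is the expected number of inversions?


Write X = Σ X_I over the C(287, 2) = 41041 pairs i < j, with X_I the indicator of one inversion.
There are 41041 indicators.
For each fixed pair i < j, the values π(i) and π(j) are two distinct elements of {1, …, 287} in uniformly random order; by symmetry P[π(i) > π(j)] = 1/2.
By linearity: E[X] = 41041 · (1/2) = C(287, 2) · (1/2) = 41041/2 = 41041/2 ≈ 20520.500.

E[X] = 41041/2 = 20520.500.


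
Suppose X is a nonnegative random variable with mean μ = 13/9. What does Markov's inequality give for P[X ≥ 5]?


μ = E[X] = 13/9, a = 5.
Markov: P[X ≥ 5] ≤ μ/a = (13/9)/5 = 13/45.
Numerically: ≈ 0.2889.
(Since a = 5 > μ = 1.4444, the bound 13/45 is < 1 and informative.)

P[X ≥ 5] ≤ 13/45 ≈ 0.2889.


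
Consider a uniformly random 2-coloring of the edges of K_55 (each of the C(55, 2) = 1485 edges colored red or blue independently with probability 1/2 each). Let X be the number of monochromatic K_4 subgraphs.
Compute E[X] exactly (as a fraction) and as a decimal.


Let X = Σ_S X_S over the C(55, 4) = 341055 subsets S of size 4, where X_S = 1 if the K_4 on S is monochromatic.
For a fixed S, the K_4 on S has C(4, 2) = 6 edges. P[all 6 edges red] = (1/2)^6, and likewise for blue, so P[monochromatic] = 2·(1/2)^6 = 2^{1 − 6} = 1/32.
Summing: E[X] = C(55, 4) · 2^{1 − 6} = 341055 · 1/32 = 341055/32.
Numerically: E[X] ≈ 10657.968750.

E[X] = C(55,4)·2^(1−C(4,2)) = 341055/32 ≈ 10657.968750.
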